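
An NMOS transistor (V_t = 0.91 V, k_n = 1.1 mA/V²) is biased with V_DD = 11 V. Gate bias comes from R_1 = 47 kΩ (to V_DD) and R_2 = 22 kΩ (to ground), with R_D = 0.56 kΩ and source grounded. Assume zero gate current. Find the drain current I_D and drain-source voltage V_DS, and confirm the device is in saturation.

V_G = V_DD·R_2/(R_1+R_2) = 11×22/69 = 3.51 V. With the source grounded, V_GS = V_G = 3.51 V.
Assume saturation: I_D = (k_n/2)(V_GS − V_t)² = (1.1/2)×(3.51 − 0.91)² = 0.55×2.6² = 3.71 mA.
V_DS = V_DD − I_D·R_D = 11 − 3.71×0.56 = 8.92 V.
Saturation requires V_DS ≥ V_GS − V_t = 2.6 V; 8.92 ≥ 2.6 ✓.

I_D ≈ 3.7 mA, V_DS ≈ 8.9 V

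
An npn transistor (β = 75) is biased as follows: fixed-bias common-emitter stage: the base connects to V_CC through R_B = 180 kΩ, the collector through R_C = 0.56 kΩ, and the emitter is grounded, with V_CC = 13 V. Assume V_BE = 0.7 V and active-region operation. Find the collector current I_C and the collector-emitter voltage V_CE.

Base loop: V_CC = I_B·R_B + V_BE, so I_B = (13 − 0.7)/180 kΩ = 0.0683 mA.
In the active region I_C = β·I_B = 75 × 0.0683 = 5.13 mA.
Collector loop: V_CE = V_CC − I_C·R_C = 13 − 5.13×0.56 = 10.1 V.
Since V_CE = 10.1 V > V_CE(sat) ≈ 0.2 V, the transistor is in the active region as assumed.

I_C ≈ 5.1 mA, V_CE ≈ 10 V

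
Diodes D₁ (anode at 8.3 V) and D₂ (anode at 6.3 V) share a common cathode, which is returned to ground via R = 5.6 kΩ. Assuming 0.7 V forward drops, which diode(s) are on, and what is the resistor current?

Only D₁ conducts; I_R ≈ 1.4 mA

Assume both conduct. Then node N would need to be at both 8.3−0.7 = 7.6 V and 6.3−0.7 = 5.6 V, which is impossible.
Assume only D₁ conducts: V_N = 8.3 − 0.7 = 7.6 V, so I_R = 7.6/5.6 = 1.36 mA.
Check D₂: its anode-to-cathode voltage is 6.3 − 7.6 = -1.3 V < 0.7 V, so it is off. The assumption is consistent.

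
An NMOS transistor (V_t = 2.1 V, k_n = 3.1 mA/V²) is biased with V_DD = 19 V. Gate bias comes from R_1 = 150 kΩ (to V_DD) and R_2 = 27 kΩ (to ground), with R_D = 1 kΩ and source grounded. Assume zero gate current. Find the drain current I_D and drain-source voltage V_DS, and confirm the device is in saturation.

V_G = V_DD·R_2/(R_1+R_2) = 19×27/177 = 2.9 V. With the source grounded, V_GS = V_G = 2.9 V.
Assume saturation: I_D = (k_n/2)(V_GS − V_t)² = (3.1/2)×(2.9 − 2.1)² = 1.55×0.798² = 0.988 mA.
V_DS = V_DD − I_D·R_D = 19 − 0.988×1 = 18 V.
Saturation requires V_DS ≥ V_GS − V_t = 0.798 V; 18 ≥ 0.798 ✓.

I_D ≈ 0.99 mA, V_DS ≈ 18 V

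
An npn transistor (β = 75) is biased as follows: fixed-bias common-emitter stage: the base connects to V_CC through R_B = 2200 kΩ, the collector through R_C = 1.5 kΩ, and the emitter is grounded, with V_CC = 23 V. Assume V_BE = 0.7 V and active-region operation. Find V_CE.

Base loop: V_CC = I_B·R_B + V_BE, so I_B = (23 − 0.7)/2200 kΩ = 0.0101 mA.
In the active region I_C = β·I_B = 75 × 0.0101 = 0.76 mA.
Collector loop: V_CE = V_CC − I_C·R_C = 23 − 0.76×1.5 = 21.9 V.
Since V_CE = 21.9 V > V_CE(sat) ≈ 0.2 V, the transistor is in the active region as assumed.

V_CE ≈ 22 V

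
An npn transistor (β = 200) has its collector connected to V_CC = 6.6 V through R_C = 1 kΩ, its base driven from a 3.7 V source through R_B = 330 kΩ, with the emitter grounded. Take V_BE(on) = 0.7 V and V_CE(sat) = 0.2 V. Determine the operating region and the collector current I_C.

active; I_C ≈ 1.8 mA

Assume active. Base-emitter loop: I_B = (V_BB − V_BE)/R_B = (3.7 − 0.7)/330 = 0.00909 mA.
I_C = β·I_B = 200×0.00909 = 1.82 mA.
V_CE = V_CC − I_C·R_C = 6.6 − 1.82×1 = 4.78 V > V_CE(sat), so the active-region assumption holds.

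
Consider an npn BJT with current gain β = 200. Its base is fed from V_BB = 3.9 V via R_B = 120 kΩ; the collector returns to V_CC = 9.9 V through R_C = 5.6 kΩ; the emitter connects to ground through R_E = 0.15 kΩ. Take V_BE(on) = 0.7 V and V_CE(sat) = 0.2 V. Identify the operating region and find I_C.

Assume active: I_B = (3.9 − 0.7)/(120 + 201×0.15) = 0.0213 mA, I_C = β·I_B = 4.26 mA.
Then V_CE = 9.9 − 4.26×5.6 − 4.28×0.15 = -14.6 V < 0.2 V — the active assumption fails.
Re-solve with V_CE = 0.2 V. KCL at the emitter: V_E/R_E = (V_BB−0.7−V_E)/R_B + (V_CC−0.2−V_E)/R_C, giving V_E = 0.257 V.
I_C = (V_CC − 0.2 − V_E)/R_C = (9.7 − 0.257)/5.6 = 1.69 mA.
Check: I_B = (3.2 − 0.257)/120 = 0.0245 mA, and β·I_B = 4.91 mA > I_C, confirming saturation.

saturation; I_C ≈ 1.7 mA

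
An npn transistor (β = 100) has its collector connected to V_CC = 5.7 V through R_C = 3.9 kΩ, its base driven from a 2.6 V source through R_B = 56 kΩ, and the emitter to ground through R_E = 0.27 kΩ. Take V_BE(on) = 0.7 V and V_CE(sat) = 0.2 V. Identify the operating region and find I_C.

saturation; I_C ≈ 1.3 mA

Assume active: I_B = (2.6 − 0.7)/(56 + 101×0.27) = 0.0228 mA, I_C = β·I_B = 2.28 mA.
Then V_CE = 5.7 − 2.28×3.9 − 2.3×0.27 = -3.82 V < 0.2 V — the active assumption fails.
Re-solve with V_CE = 0.2 V. KCL at the emitter: V_E/R_E = (V_BB−0.7−V_E)/R_B + (V_CC−0.2−V_E)/R_C, giving V_E = 0.363 V.
I_C = (V_CC − 0.2 − V_E)/R_C = (5.5 − 0.363)/3.9 = 1.32 mA.
Check: I_B = (1.9 − 0.363)/56 = 0.0274 mA, and β·I_B = 2.74 mA > I_C, confirming saturation.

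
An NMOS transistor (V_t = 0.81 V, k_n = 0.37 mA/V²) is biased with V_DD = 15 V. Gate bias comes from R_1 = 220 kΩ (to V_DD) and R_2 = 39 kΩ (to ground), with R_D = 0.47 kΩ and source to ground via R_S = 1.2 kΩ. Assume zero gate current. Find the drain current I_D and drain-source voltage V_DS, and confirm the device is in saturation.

V_G = V_DD·R_2/(R_1+R_2) = 15×39/259 = 2.26 V.
Assume saturation: I_D = (k_n/2)(V_GS − V_t)² with V_GS = V_G − I_D·R_S = 2.26 − 1.2·I_D.
Substituting gives 0.266·I_D² − 1.64·I_D + 0.388 = 0, with roots I_D = 0.246 or 5.92 mA.
The root I_D = 5.92 mA gives V_GS = -4.85 V ≤ V_t, so take I_D = 0.246 mA.
Then V_GS = 1.96 V and V_DS = V_DD − I_D(R_D+R_S) = 15 − 0.246×1.67 = 14.6 V.
Saturation requires V_DS ≥ V_GS − V_t = 1.15 V; 14.6 ≥ 1.15 ✓.

I_D ≈ 0.25 mA, V_DS ≈ 15 V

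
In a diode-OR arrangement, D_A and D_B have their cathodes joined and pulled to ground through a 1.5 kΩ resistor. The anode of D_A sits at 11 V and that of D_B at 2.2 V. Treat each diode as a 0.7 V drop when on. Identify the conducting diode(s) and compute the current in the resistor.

Assume both conduct. Then node N would need to be at both 11−0.7 = 10.3 V and 2.2−0.7 = 1.5 V, which is impossible.
Assume only D_A conducts: V_N = 11 − 0.7 = 10.3 V, so I_R = 10.3/1.5 = 6.87 mA.
Check D_B: its anode-to-cathode voltage is 2.2 − 10.3 = -8.1 V < 0.7 V, so it is off. The assumption is consistent.

Only D_A conducts; I_R ≈ 6.9 mA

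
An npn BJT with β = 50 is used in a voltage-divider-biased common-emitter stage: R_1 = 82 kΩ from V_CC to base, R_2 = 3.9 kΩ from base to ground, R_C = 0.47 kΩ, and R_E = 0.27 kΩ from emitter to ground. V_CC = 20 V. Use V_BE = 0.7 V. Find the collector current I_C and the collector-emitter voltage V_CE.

I_C ≈ 0.59 mA, V_CE ≈ 20 V

Thevenize the base divider: V_Th = V_CC·R_2/(R_1+R_2) = 20×3.9/85.9 = 0.908 V, R_Th = R_1‖R_2 = 3.72 kΩ.
Base-emitter loop: V_Th = I_B·R_Th + V_BE + (β+1)I_B·R_E, so I_B = (0.908 − 0.7) / (3.72 + 51×0.27) = 0.0119 mA.
I_C = β·I_B = 50×0.0119 = 0.595 mA, and I_E = (β+1)I_B = 0.607 mA.
V_CE = V_CC − I_C·R_C − I_E·R_E = 20 − 0.595×0.47 − 0.607×0.27 = 19.6 V.
V_CE = 19.6 V > 0.2 V confirms active-region operation.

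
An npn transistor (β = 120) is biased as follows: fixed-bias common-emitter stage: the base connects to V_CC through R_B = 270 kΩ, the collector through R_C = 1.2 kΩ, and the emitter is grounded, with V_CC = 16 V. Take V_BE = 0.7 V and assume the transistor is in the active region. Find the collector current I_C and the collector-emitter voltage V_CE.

Base loop: V_CC = I_B·R_B + V_BE, so I_B = (16 − 0.7)/270 kΩ = 0.0567 mA.
In the active region I_C = β·I_B = 120 × 0.0567 = 6.8 mA.
Collector loop: V_CE = V_CC − I_C·R_C = 16 − 6.8×1.2 = 7.84 V.
Since V_CE = 7.84 V > V_CE(sat) ≈ 0.2 V, the transistor is in the active region as assumed.

I_C ≈ 6.8 mA, V_CE ≈ 7.8 V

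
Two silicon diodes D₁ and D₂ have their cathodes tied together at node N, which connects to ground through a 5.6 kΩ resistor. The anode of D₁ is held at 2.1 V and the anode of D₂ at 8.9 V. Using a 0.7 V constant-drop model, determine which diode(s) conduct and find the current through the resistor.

Assume both conduct. Then node N would need to be at both 2.1−0.7 = 1.4 V and 8.9−0.7 = 8.2 V, which is impossible.
Assume only D₂ conducts: V_N = 8.9 − 0.7 = 8.2 V, so I_R = 8.2/5.6 = 1.46 mA.
Check D₁: its anode-to-cathode voltage is 2.1 − 8.2 = -6.1 V < 0.7 V, so it is off. The assumption is consistent.

Only D₂ conducts; I_R ≈ 1.5 mA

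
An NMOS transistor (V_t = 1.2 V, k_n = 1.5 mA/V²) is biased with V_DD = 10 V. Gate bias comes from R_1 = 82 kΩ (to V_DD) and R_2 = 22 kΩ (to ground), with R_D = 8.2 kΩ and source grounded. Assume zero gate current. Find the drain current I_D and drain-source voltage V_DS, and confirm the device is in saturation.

I_D ≈ 0.63 mA, V_DS ≈ 4.8 V

V_G = V_DD·R_2/(R_1+R_2) = 10×22/104 = 2.12 V. With the source grounded, V_GS = V_G = 2.12 V.
Assume saturation: I_D = (k_n/2)(V_GS − V_t)² = (1.5/2)×(2.12 − 1.2)² = 0.75×0.915² = 0.628 mA.
V_DS = V_DD − I_D·R_D = 10 − 0.628×8.2 = 4.85 V.
Saturation requires V_DS ≥ V_GS − V_t = 0.915 V; 4.85 ≥ 0.915 ✓.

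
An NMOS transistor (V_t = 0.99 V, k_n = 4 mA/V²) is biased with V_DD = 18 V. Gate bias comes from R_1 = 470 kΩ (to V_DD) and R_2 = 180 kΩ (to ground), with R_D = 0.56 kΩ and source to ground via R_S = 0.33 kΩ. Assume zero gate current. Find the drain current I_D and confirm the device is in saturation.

V_G = V_DD·R_2/(R_1+R_2) = 18×180/650 = 4.98 V.
Assume saturation: I_D = (k_n/2)(V_GS − V_t)² with V_GS = V_G − I_D·R_S = 4.98 − 0.33·I_D.
Substituting gives 0.218·I_D² − 6.27·I_D + 31.9 = 0, with roots I_D = 6.6 or 22.2 mA.
The root I_D = 22.2 mA gives V_GS = -2.34 V ≤ V_t, so take I_D = 6.6 mA.
Then V_GS = 2.81 V and V_DS = V_DD − I_D(R_D+R_S) = 18 − 6.6×0.89 = 12.1 V.
Saturation requires V_DS ≥ V_GS − V_t = 1.82 V; 12.1 ≥ 1.82 ✓.

I_D ≈ 6.6 mA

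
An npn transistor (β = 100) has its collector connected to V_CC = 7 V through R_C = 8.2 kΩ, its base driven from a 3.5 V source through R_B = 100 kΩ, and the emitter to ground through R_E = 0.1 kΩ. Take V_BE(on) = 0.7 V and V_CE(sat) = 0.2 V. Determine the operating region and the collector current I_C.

saturation; I_C ≈ 0.82 mA

Assume active: I_B = (3.5 − 0.7)/(100 + 101×0.1) = 0.0254 mA, I_C = β·I_B = 2.54 mA.
Then V_CE = 7 − 2.54×8.2 − 2.57×0.1 = -14.1 V < 0.2 V — the active assumption fails.
Re-solve with V_CE = 0.2 V. KCL at the emitter: V_E/R_E = (V_BB−0.7−V_E)/R_B + (V_CC−0.2−V_E)/R_C, giving V_E = 0.0846 V.
I_C = (V_CC − 0.2 − V_E)/R_C = (6.8 − 0.0846)/8.2 = 0.819 mA.
Check: I_B = (2.8 − 0.0846)/100 = 0.0272 mA, and β·I_B = 2.72 mA > I_C, confirming saturation.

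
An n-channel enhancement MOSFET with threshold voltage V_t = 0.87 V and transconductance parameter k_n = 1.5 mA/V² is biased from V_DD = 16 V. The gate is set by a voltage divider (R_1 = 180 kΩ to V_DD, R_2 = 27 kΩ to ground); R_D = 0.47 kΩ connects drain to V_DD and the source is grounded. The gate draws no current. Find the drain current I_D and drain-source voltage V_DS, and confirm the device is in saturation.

V_G = V_DD·R_2/(R_1+R_2) = 16×27/207 = 2.09 V. With the source grounded, V_GS = V_G = 2.09 V.
Assume saturation: I_D = (k_n/2)(V_GS − V_t)² = (1.5/2)×(2.09 − 0.87)² = 0.75×1.22² = 1.11 mA.
V_DS = V_DD − I_D·R_D = 16 − 1.11×0.47 = 15.5 V.
Saturation requires V_DS ≥ V_GS − V_t = 1.22 V; 15.5 ≥ 1.22 ✓.

I_D ≈ 1.1 mA, V_DS ≈ 15 V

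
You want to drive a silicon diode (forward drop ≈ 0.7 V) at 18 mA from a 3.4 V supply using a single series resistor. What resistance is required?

R ≈ 0.15 kΩ

The resistor drops V_S − V_D = 3.4 − 0.7 = 2.7 V at 18 mA.
R = 2.7 V / 18 mA = 0.15 kΩ.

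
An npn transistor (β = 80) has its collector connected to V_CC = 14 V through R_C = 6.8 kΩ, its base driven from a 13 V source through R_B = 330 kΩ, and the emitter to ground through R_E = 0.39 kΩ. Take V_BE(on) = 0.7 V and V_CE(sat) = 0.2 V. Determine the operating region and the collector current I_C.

Assume active: I_B = (13 − 0.7)/(330 + 81×0.39) = 0.034 mA, I_C = β·I_B = 2.72 mA.
Then V_CE = 14 − 2.72×6.8 − 2.76×0.39 = -5.58 V < 0.2 V — the active assumption fails.
Re-solve with V_CE = 0.2 V. KCL at the emitter: V_E/R_E = (V_BB−0.7−V_E)/R_B + (V_CC−0.2−V_E)/R_C, giving V_E = 0.761 V.
I_C = (V_CC − 0.2 − V_E)/R_C = (13.8 − 0.761)/6.8 = 1.92 mA.
Check: I_B = (12.3 − 0.761)/330 = 0.035 mA, and β·I_B = 2.8 mA > I_C, confirming saturation.

saturation; I_C ≈ 1.9 mA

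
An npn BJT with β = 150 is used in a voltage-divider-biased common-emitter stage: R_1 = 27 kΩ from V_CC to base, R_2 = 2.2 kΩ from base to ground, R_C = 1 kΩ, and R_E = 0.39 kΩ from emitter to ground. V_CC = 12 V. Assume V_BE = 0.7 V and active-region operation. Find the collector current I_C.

I_C ≈ 0.5 mA

Thevenize the base divider: V_Th = V_CC·R_2/(R_1+R_2) = 12×2.2/29.2 = 0.904 V, R_Th = R_1‖R_2 = 2.03 kΩ.
Base-emitter loop: V_Th = I_B·R_Th + V_BE + (β+1)I_B·R_E, so I_B = (0.904 − 0.7) / (2.03 + 151×0.39) = 0.00335 mA.
I_C = β·I_B = 150×0.00335 = 0.503 mA, and I_E = (β+1)I_B = 0.506 mA.
V_CE = V_CC − I_C·R_C − I_E·R_E = 12 − 0.503×1 − 0.506×0.39 = 11.3 V.
V_CE = 11.3 V > 0.2 V confirms active-region operation.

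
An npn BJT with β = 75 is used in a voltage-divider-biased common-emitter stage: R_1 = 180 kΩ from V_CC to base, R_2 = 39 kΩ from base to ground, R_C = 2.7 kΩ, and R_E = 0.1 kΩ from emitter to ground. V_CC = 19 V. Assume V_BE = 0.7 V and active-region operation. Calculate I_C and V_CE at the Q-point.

Thevenize the base divider: V_Th = V_CC·R_2/(R_1+R_2) = 19×39/219 = 3.38 V, R_Th = R_1‖R_2 = 32.1 kΩ.
Base-emitter loop: V_Th = I_B·R_Th + V_BE + (β+1)I_B·R_E, so I_B = (3.38 − 0.7) / (32.1 + 76×0.1) = 0.0677 mA.
I_C = β·I_B = 75×0.0677 = 5.08 mA, and I_E = (β+1)I_B = 5.14 mA.
V_CE = V_CC − I_C·R_C − I_E·R_E = 19 − 5.08×2.7 − 5.14×0.1 = 4.78 V.
V_CE = 4.78 V > 0.2 V confirms active-region operation.

I_C ≈ 5.1 mA, V_CE ≈ 4.8 V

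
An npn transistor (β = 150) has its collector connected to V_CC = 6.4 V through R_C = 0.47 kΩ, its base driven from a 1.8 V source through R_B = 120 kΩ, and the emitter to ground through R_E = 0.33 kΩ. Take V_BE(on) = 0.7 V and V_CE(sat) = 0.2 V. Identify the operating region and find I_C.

Assume active. Base-emitter loop: I_B = (V_BB − V_BE)/(R_B + (β+1)R_E) = (1.8 − 0.7)/(120 + 151×0.33) = 0.00648 mA.
I_C = β·I_B = 150×0.00648 = 0.972 mA.
V_CE = V_CC − I_C·R_C − I_E·R_E = 6.4 − 0.972×0.47 − 0.978×0.33 = 5.62 V > V_CE(sat), so the active-region assumption holds.

active; I_C ≈ 0.97 mA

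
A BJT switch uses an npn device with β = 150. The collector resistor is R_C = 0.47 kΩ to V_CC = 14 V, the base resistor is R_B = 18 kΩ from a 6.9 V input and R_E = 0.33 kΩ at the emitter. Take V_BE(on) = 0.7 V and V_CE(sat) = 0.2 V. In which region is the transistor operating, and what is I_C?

Assume active. Base-emitter loop: I_B = (V_BB − V_BE)/(R_B + (β+1)R_E) = (6.9 − 0.7)/(18 + 151×0.33) = 0.0914 mA.
I_C = β·I_B = 150×0.0914 = 13.7 mA.
V_CE = V_CC − I_C·R_C − I_E·R_E = 14 − 13.7×0.47 − 13.8×0.33 = 3 V > V_CE(sat), so the active-region assumption holds.

active; I_C ≈ 14 mA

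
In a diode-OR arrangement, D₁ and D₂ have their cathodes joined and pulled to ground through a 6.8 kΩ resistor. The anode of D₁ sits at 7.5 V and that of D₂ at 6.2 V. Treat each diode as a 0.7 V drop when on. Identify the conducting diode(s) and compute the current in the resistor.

Only D₁ conducts; I_R ≈ 1 mA

Assume both conduct. Then node N would need to be at both 7.5−0.7 = 6.8 V and 6.2−0.7 = 5.5 V, which is impossible.
Assume only D₁ conducts: V_N = 7.5 − 0.7 = 6.8 V, so I_R = 6.8/6.8 = 1 mA.
Check D₂: its anode-to-cathode voltage is 6.2 − 6.8 = -0.6 V < 0.7 V, so it is off. The assumption is consistent.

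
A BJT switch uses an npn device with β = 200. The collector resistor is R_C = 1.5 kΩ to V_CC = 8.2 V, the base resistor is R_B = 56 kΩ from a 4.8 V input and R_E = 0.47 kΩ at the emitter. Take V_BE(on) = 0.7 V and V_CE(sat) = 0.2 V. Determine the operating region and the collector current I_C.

saturation; I_C ≈ 4.1 mA

Assume active: I_B = (4.8 − 0.7)/(56 + 201×0.47) = 0.0272 mA, I_C = β·I_B = 5.45 mA.
Then V_CE = 8.2 − 5.45×1.5 − 5.48×0.47 = -2.55 V < 0.2 V — the active assumption fails.
Re-solve with V_CE = 0.2 V. KCL at the emitter: V_E/R_E = (V_BB−0.7−V_E)/R_B + (V_CC−0.2−V_E)/R_C, giving V_E = 1.92 V.
I_C = (V_CC − 0.2 − V_E)/R_C = (8 − 1.92)/1.5 = 4.05 mA.
Check: I_B = (4.1 − 1.92)/56 = 0.0389 mA, and β·I_B = 7.78 mA > I_C, confirming saturation.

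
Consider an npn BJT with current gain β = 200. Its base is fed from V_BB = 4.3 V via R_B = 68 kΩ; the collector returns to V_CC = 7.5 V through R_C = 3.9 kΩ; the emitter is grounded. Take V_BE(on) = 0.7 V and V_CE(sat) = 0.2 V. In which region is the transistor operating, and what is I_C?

saturation; I_C ≈ 1.9 mA

Assume active: I_B = (4.3 − 0.7)/68 = 0.0529 mA, giving I_C = β·I_B = 10.6 mA.
But then V_CE = 7.5 − 10.6×3.9 = -33.8 V < V_CE(sat) = 0.2 V — impossible in the active region.
So the transistor is saturated. With V_CE = 0.2 V, I_C = (V_CC − 0.2)/R_C = 7.3/3.9 = 1.87 mA.
Check: β·I_B = 10.6 mA > I_C = 1.87 mA, confirming saturation.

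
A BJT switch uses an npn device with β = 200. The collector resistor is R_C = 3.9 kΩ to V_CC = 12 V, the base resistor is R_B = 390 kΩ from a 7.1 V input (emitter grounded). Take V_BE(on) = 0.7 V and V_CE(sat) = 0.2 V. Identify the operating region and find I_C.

saturation; I_C ≈ 3 mA

Assume active: I_B = (7.1 − 0.7)/390 = 0.0164 mA, giving I_C = β·I_B = 3.28 mA.
But then V_CE = 12 − 3.28×3.9 = -0.8 V < V_CE(sat) = 0.2 V — impossible in the active region.
So the transistor is saturated. With V_CE = 0.2 V, I_C = (V_CC − 0.2)/R_C = 11.8/3.9 = 3.03 mA.
Check: β·I_B = 3.28 mA > I_C = 3.03 mA, confirming saturation.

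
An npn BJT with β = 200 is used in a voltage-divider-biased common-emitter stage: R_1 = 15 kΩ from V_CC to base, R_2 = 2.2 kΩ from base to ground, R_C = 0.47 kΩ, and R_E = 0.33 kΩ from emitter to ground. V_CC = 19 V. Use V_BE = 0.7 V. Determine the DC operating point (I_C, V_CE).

Thevenize the base divider: V_Th = V_CC·R_2/(R_1+R_2) = 19×2.2/17.2 = 2.43 V, R_Th = R_1‖R_2 = 1.92 kΩ.
Base-emitter loop: V_Th = I_B·R_Th + V_BE + (β+1)I_B·R_E, so I_B = (2.43 − 0.7) / (1.92 + 201×0.33) = 0.0254 mA.
I_C = β·I_B = 200×0.0254 = 5.07 mA, and I_E = (β+1)I_B = 5.1 mA.
V_CE = V_CC − I_C·R_C − I_E·R_E = 19 − 5.07×0.47 − 5.1×0.33 = 14.9 V.
V_CE = 14.9 V > 0.2 V confirms active-region operation.

I_C ≈ 5.1 mA, V_CE ≈ 15 V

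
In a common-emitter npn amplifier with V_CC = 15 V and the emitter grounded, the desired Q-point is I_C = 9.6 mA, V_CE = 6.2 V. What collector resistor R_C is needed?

R_C ≈ 0.92 kΩ

Collector loop: V_CC = I_C·R_C + V_CE.
R_C = (V_CC − V_CE)/I_C = (15 − 6.2)/9.6 = 0.917 kΩ.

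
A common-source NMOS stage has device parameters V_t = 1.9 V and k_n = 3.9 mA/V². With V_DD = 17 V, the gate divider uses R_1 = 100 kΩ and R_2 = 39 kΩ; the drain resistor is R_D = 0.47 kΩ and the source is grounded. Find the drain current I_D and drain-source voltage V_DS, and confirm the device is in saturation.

V_G = V_DD·R_2/(R_1+R_2) = 17×39/139 = 4.77 V. With the source grounded, V_GS = V_G = 4.77 V.
Assume saturation: I_D = (k_n/2)(V_GS − V_t)² = (3.9/2)×(4.77 − 1.9)² = 1.95×2.87² = 16.1 mA.
V_DS = V_DD − I_D·R_D = 17 − 16.1×0.47 = 9.45 V.
Saturation requires V_DS ≥ V_GS − V_t = 2.87 V; 9.45 ≥ 2.87 ✓.

I_D ≈ 16 mA, V_DS ≈ 9.5 V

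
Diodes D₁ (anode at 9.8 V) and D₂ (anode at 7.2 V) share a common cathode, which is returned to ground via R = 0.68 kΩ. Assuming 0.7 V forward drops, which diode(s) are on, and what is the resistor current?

Only D₁ conducts; I_R ≈ 13 mA

Assume both conduct. Then node N would need to be at both 9.8−0.7 = 9.1 V and 7.2−0.7 = 6.5 V, which is impossible.
Assume only D₁ conducts: V_N = 9.8 − 0.7 = 9.1 V, so I_R = 9.1/0.68 = 13.4 mA.
Check D₂: its anode-to-cathode voltage is 7.2 − 9.1 = -1.9 V < 0.7 V, so it is off. The assumption is consistent.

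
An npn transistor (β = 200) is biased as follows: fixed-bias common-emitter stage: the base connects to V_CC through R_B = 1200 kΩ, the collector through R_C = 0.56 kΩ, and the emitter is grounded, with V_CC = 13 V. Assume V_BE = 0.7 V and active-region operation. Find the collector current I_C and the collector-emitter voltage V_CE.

Base loop: V_CC = I_B·R_B + V_BE, so I_B = (13 − 0.7)/1200 kΩ = 0.0103 mA.
In the active region I_C = β·I_B = 200 × 0.0103 = 2.05 mA.
Collector loop: V_CE = V_CC − I_C·R_C = 13 − 2.05×0.56 = 11.9 V.
Since V_CE = 11.9 V > V_CE(sat) ≈ 0.2 V, the transistor is in the active region as assumed.

I_C ≈ 2.1 mA, V_CE ≈ 12 V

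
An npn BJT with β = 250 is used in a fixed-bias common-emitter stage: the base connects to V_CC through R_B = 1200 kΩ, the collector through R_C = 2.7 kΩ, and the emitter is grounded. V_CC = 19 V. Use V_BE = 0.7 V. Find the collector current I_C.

Base loop: V_CC = I_B·R_B + V_BE, so I_B = (19 − 0.7)/1200 kΩ = 0.0153 mA.
In the active region I_C = β·I_B = 250 × 0.0153 = 3.81 mA.
Collector loop: V_CE = V_CC − I_C·R_C = 19 − 3.81×2.7 = 8.71 V.
Since V_CE = 8.71 V > V_CE(sat) ≈ 0.2 V, the transistor is in the active region as assumed.

I_C ≈ 3.8 mA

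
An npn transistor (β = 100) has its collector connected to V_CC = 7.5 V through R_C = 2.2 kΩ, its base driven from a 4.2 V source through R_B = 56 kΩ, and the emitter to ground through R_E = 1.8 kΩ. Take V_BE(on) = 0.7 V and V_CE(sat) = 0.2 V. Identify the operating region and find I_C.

Assume active. Base-emitter loop: I_B = (V_BB − V_BE)/(R_B + (β+1)R_E) = (4.2 − 0.7)/(56 + 101×1.8) = 0.0147 mA.
I_C = β·I_B = 100×0.0147 = 1.47 mA.
V_CE = V_CC − I_C·R_C − I_E·R_E = 7.5 − 1.47×2.2 − 1.49×1.8 = 1.59 V > V_CE(sat), so the active-region assumption holds.

active; I_C ≈ 1.5 mA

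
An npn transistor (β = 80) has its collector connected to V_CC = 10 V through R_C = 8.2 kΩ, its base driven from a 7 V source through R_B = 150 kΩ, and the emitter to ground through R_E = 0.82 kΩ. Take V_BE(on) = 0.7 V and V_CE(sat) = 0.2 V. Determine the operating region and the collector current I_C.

Assume active: I_B = (7 − 0.7)/(150 + 81×0.82) = 0.0291 mA, I_C = β·I_B = 2.33 mA.
Then V_CE = 10 − 2.33×8.2 − 2.36×0.82 = -11 V < 0.2 V — the active assumption fails.
Re-solve with V_CE = 0.2 V. KCL at the emitter: V_E/R_E = (V_BB−0.7−V_E)/R_B + (V_CC−0.2−V_E)/R_C, giving V_E = 0.918 V.
I_C = (V_CC − 0.2 − V_E)/R_C = (9.8 − 0.918)/8.2 = 1.08 mA.
Check: I_B = (6.3 − 0.918)/150 = 0.0359 mA, and β·I_B = 2.87 mA > I_C, confirming saturation.

saturation; I_C ≈ 1.1 mA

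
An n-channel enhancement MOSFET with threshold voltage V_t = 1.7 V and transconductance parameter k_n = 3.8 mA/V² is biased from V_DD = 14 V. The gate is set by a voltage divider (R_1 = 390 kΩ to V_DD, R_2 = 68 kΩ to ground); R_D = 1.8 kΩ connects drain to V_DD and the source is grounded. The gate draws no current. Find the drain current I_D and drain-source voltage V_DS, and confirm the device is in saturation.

I_D ≈ 0.27 mA, V_DS ≈ 14 V

V_G = V_DD·R_2/(R_1+R_2) = 14×68/458 = 2.08 V. With the source grounded, V_GS = V_G = 2.08 V.
Assume saturation: I_D = (k_n/2)(V_GS − V_t)² = (3.8/2)×(2.08 − 1.7)² = 1.9×0.379² = 0.272 mA.
V_DS = V_DD − I_D·R_D = 14 − 0.272×1.8 = 13.5 V.
Saturation requires V_DS ≥ V_GS − V_t = 0.379 V; 13.5 ≥ 0.379 ✓.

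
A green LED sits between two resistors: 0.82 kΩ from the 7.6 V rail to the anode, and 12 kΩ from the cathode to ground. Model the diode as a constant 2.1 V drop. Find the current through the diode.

I ≈ 0.43 mA

The two resistors are in series with the diode, so KVL gives 7.6 = I·0.82 + 2.1 + I·12.
I = (7.6 − 2.1) / (0.82 + 12) kΩ = 5.5 / 12.8 = 0.429 mA.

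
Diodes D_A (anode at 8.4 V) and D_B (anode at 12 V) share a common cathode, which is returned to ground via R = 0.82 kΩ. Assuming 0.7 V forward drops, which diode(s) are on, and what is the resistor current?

Only D_B conducts; I_R ≈ 14 mA

Assume both conduct. Then node N would need to be at both 8.4−0.7 = 7.7 V and 12−0.7 = 11.3 V, which is impossible.
Assume only D_B conducts: V_N = 12 − 0.7 = 11.3 V, so I_R = 11.3/0.82 = 13.8 mA.
Check D_A: its anode-to-cathode voltage is 8.4 − 11.3 = -2.9 V < 0.7 V, so it is off. The assumption is consistent.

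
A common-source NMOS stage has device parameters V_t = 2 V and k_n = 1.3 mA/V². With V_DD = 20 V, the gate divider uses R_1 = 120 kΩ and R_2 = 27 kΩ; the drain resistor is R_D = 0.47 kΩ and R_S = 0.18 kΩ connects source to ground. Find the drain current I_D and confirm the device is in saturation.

V_G = V_DD·R_2/(R_1+R_2) = 20×27/147 = 3.67 V.
Assume saturation: I_D = (k_n/2)(V_GS − V_t)² with V_GS = V_G − I_D·R_S = 3.67 − 0.18·I_D.
Substituting gives 0.0211·I_D² − 1.39·I_D + 1.82 = 0, with roots I_D = 1.34 or 64.7 mA.
The root I_D = 64.7 mA gives V_GS = -7.98 V ≤ V_t, so take I_D = 1.34 mA.
Then V_GS = 3.43 V and V_DS = V_DD − I_D(R_D+R_S) = 20 − 1.34×0.65 = 19.1 V.
Saturation requires V_DS ≥ V_GS − V_t = 1.43 V; 19.1 ≥ 1.43 ✓.

I_D ≈ 1.3 mA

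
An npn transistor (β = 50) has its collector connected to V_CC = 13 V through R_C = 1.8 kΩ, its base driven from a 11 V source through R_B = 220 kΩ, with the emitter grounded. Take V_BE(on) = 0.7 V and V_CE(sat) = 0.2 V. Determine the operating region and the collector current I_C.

active; I_C ≈ 2.3 mA

Assume active. Base-emitter loop: I_B = (V_BB − V_BE)/R_B = (11 − 0.7)/220 = 0.0468 mA.
I_C = β·I_B = 50×0.0468 = 2.34 mA.
V_CE = V_CC − I_C·R_C = 13 − 2.34×1.8 = 8.79 V > V_CE(sat), so the active-region assumption holds.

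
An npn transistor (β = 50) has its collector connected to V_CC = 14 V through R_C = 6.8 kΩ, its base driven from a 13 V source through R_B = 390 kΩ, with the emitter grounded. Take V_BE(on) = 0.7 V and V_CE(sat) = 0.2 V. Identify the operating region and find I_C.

active; I_C ≈ 1.6 mA

Assume active. Base-emitter loop: I_B = (V_BB − V_BE)/R_B = (13 − 0.7)/390 = 0.0315 mA.
I_C = β·I_B = 50×0.0315 = 1.58 mA.
V_CE = V_CC − I_C·R_C = 14 − 1.58×6.8 = 3.28 V > V_CE(sat), so the active-region assumption holds.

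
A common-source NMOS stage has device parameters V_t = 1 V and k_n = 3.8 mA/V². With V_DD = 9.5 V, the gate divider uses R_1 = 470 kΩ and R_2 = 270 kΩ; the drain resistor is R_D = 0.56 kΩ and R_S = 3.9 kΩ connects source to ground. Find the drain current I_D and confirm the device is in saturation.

V_G = V_DD·R_2/(R_1+R_2) = 9.5×270/740 = 3.47 V.
Assume saturation: I_D = (k_n/2)(V_GS − V_t)² with V_GS = V_G − I_D·R_S = 3.47 − 3.9·I_D.
Substituting gives 28.9·I_D² − 37.5·I_D + 11.6 = 0, with roots I_D = 0.501 or 0.799 mA.
The root I_D = 0.799 mA gives V_GS = 0.352 V ≤ V_t, so take I_D = 0.501 mA.
Then V_GS = 1.51 V and V_DS = V_DD − I_D(R_D+R_S) = 9.5 − 0.501×4.46 = 7.27 V.
Saturation requires V_DS ≥ V_GS − V_t = 0.513 V; 7.27 ≥ 0.513 ✓.

I_D ≈ 0.5 mA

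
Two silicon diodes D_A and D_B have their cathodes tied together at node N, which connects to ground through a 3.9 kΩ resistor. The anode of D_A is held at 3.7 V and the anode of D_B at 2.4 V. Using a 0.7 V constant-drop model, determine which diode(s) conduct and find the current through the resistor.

Only D_A conducts; I_R ≈ 0.77 mA

Assume both conduct. Then node N would need to be at both 3.7−0.7 = 3 V and 2.4−0.7 = 1.7 V, which is impossible.
Assume only D_A conducts: V_N = 3.7 − 0.7 = 3 V, so I_R = 3/3.9 = 0.769 mA.
Check D_B: its anode-to-cathode voltage is 2.4 − 3 = -0.6 V < 0.7 V, so it is off. The assumption is consistent.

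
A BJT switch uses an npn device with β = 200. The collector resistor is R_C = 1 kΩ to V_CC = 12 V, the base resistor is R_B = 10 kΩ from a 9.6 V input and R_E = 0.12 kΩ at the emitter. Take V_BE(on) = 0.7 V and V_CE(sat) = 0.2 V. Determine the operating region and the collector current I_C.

saturation; I_C ≈ 10 mA

Assume active: I_B = (9.6 − 0.7)/(10 + 201×0.12) = 0.261 mA, I_C = β·I_B = 52.2 mA.
Then V_CE = 12 − 52.2×1 − 52.4×0.12 = -46.5 V < 0.2 V — the active assumption fails.
Re-solve with V_CE = 0.2 V. KCL at the emitter: V_E/R_E = (V_BB−0.7−V_E)/R_B + (V_CC−0.2−V_E)/R_C, giving V_E = 1.35 V.
I_C = (V_CC − 0.2 − V_E)/R_C = (11.8 − 1.35)/1 = 10.5 mA.
Check: I_B = (8.9 − 1.35)/10 = 0.755 mA, and β·I_B = 151 mA > I_C, confirming saturation.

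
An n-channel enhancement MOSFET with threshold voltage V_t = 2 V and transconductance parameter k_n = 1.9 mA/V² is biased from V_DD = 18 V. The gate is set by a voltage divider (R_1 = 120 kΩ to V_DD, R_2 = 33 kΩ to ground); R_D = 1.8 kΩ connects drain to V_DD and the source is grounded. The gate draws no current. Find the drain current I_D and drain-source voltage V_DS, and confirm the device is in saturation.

I_D ≈ 3.4 mA, V_DS ≈ 12 V

V_G = V_DD·R_2/(R_1+R_2) = 18×33/153 = 3.88 V. With the source grounded, V_GS = V_G = 3.88 V.
Assume saturation: I_D = (k_n/2)(V_GS − V_t)² = (1.9/2)×(3.88 − 2)² = 0.95×1.88² = 3.37 mA.
V_DS = V_DD − I_D·R_D = 18 − 3.37×1.8 = 11.9 V.
Saturation requires V_DS ≥ V_GS − V_t = 1.88 V; 11.9 ≥ 1.88 ✓.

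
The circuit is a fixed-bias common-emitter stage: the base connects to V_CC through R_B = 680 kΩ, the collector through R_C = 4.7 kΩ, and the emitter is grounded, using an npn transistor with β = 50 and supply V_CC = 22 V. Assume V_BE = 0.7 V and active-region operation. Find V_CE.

V_CE ≈ 15 V

Base loop: V_CC = I_B·R_B + V_BE, so I_B = (22 − 0.7)/680 kΩ = 0.0313 mA.
In the active region I_C = β·I_B = 50 × 0.0313 = 1.57 mA.
Collector loop: V_CE = V_CC − I_C·R_C = 22 − 1.57×4.7 = 14.6 V.
Since V_CE = 14.6 V > V_CE(sat) ≈ 0.2 V, the transistor is in the active region as assumed.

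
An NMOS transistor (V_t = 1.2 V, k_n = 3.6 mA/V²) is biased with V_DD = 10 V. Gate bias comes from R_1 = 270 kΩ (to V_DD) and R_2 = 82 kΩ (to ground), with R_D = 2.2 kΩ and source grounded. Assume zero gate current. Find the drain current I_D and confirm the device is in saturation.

V_G = V_DD·R_2/(R_1+R_2) = 10×82/352 = 2.33 V. With the source grounded, V_GS = V_G = 2.33 V.
Assume saturation: I_D = (k_n/2)(V_GS − V_t)² = (3.6/2)×(2.33 − 1.2)² = 1.8×1.13² = 2.3 mA.
V_DS = V_DD − I_D·R_D = 10 − 2.3×2.2 = 4.95 V.
Saturation requires V_DS ≥ V_GS − V_t = 1.13 V; 4.95 ≥ 1.13 ✓.

I_D ≈ 2.3 mA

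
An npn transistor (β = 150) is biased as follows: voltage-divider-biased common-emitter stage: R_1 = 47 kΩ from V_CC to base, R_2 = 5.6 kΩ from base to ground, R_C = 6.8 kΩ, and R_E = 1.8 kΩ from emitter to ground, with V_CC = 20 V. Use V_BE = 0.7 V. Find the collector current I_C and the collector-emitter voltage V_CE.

Thevenize the base divider: V_Th = V_CC·R_2/(R_1+R_2) = 20×5.6/52.6 = 2.13 V, R_Th = R_1‖R_2 = 5 kΩ.
Base-emitter loop: V_Th = I_B·R_Th + V_BE + (β+1)I_B·R_E, so I_B = (2.13 − 0.7) / (5 + 151×1.8) = 0.00516 mA.
I_C = β·I_B = 150×0.00516 = 0.775 mA, and I_E = (β+1)I_B = 0.78 mA.
V_CE = V_CC − I_C·R_C − I_E·R_E = 20 − 0.775×6.8 − 0.78×1.8 = 13.3 V.
V_CE = 13.3 V > 0.2 V confirms active-region operation.

I_C ≈ 0.77 mA, V_CE ≈ 13 V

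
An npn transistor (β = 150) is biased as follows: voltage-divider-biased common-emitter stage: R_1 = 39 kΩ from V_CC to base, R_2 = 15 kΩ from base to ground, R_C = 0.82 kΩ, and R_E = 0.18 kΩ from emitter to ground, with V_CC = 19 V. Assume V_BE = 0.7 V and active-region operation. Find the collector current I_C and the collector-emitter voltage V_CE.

I_C ≈ 18 mA, V_CE ≈ 0.91 V

Thevenize the base divider: V_Th = V_CC·R_2/(R_1+R_2) = 19×15/54 = 5.28 V, R_Th = R_1‖R_2 = 10.8 kΩ.
Base-emitter loop: V_Th = I_B·R_Th + V_BE + (β+1)I_B·R_E, so I_B = (5.28 − 0.7) / (10.8 + 151×0.18) = 0.12 mA.
I_C = β·I_B = 150×0.12 = 18.1 mA, and I_E = (β+1)I_B = 18.2 mA.
V_CE = V_CC − I_C·R_C − I_E·R_E = 19 − 18.1×0.82 − 18.2×0.18 = 0.914 V.
V_CE = 0.914 V > 0.2 V confirms active-region operation.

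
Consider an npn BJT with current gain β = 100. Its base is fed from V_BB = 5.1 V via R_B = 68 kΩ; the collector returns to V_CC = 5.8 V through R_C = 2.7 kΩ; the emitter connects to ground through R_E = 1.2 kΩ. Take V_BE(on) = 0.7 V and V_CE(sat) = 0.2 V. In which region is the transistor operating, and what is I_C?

saturation; I_C ≈ 1.4 mA

Assume active: I_B = (5.1 − 0.7)/(68 + 101×1.2) = 0.0233 mA, I_C = β·I_B = 2.33 mA.
Then V_CE = 5.8 − 2.33×2.7 − 2.35×1.2 = -3.3 V < 0.2 V — the active assumption fails.
Re-solve with V_CE = 0.2 V. KCL at the emitter: V_E/R_E = (V_BB−0.7−V_E)/R_B + (V_CC−0.2−V_E)/R_C, giving V_E = 1.76 V.
I_C = (V_CC − 0.2 − V_E)/R_C = (5.6 − 1.76)/2.7 = 1.42 mA.
Check: I_B = (4.4 − 1.76)/68 = 0.0389 mA, and β·I_B = 3.89 mA > I_C, confirming saturation.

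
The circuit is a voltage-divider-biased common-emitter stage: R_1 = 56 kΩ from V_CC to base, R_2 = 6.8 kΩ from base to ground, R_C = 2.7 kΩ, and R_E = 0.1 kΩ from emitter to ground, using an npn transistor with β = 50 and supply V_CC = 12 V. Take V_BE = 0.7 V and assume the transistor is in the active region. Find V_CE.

Thevenize the base divider: V_Th = V_CC·R_2/(R_1+R_2) = 12×6.8/62.8 = 1.3 V, R_Th = R_1‖R_2 = 6.06 kΩ.
Base-emitter loop: V_Th = I_B·R_Th + V_BE + (β+1)I_B·R_E, so I_B = (1.3 − 0.7) / (6.06 + 51×0.1) = 0.0537 mA.
I_C = β·I_B = 50×0.0537 = 2.68 mA, and I_E = (β+1)I_B = 2.74 mA.
V_CE = V_CC − I_C·R_C − I_E·R_E = 12 − 2.68×2.7 − 2.74×0.1 = 4.48 V.
V_CE = 4.48 V > 0.2 V confirms active-region operation.

V_CE ≈ 4.5 V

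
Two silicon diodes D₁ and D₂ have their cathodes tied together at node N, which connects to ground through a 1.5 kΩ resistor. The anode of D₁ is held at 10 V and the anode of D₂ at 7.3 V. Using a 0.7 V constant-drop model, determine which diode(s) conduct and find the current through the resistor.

Only D₁ conducts; I_R ≈ 6.2 mA

Assume both conduct. Then node N would need to be at both 10−0.7 = 9.3 V and 7.3−0.7 = 6.6 V, which is impossible.
Assume only D₁ conducts: V_N = 10 − 0.7 = 9.3 V, so I_R = 9.3/1.5 = 6.2 mA.
Check D₂: its anode-to-cathode voltage is 7.3 − 9.3 = -2 V < 0.7 V, so it is off. The assumption is consistent.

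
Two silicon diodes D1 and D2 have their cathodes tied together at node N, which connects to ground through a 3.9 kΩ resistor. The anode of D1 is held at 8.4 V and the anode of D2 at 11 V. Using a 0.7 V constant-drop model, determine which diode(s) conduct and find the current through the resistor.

Only D2 conducts; I_R ≈ 2.6 mA

Assume both conduct. Then node N would need to be at both 8.4−0.7 = 7.7 V and 11−0.7 = 10.3 V, which is impossible.
Assume only D2 conducts: V_N = 11 − 0.7 = 10.3 V, so I_R = 10.3/3.9 = 2.64 mA.
Check D1: its anode-to-cathode voltage is 8.4 − 10.3 = -1.9 V < 0.7 V, so it is off. The assumption is consistent.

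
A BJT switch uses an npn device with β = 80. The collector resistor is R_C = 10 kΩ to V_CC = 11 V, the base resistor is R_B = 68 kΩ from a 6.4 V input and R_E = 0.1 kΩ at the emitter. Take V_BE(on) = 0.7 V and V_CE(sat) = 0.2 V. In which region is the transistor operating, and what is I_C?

saturation; I_C ≈ 1.1 mA

Assume active: I_B = (6.4 − 0.7)/(68 + 81×0.1) = 0.0749 mA, I_C = β·I_B = 5.99 mA.
Then V_CE = 11 − 5.99×10 − 6.07×0.1 = -49.5 V < 0.2 V — the active assumption fails.
Re-solve with V_CE = 0.2 V. KCL at the emitter: V_E/R_E = (V_BB−0.7−V_E)/R_B + (V_CC−0.2−V_E)/R_C, giving V_E = 0.115 V.
I_C = (V_CC − 0.2 − V_E)/R_C = (10.8 − 0.115)/10 = 1.07 mA.
Check: I_B = (5.7 − 0.115)/68 = 0.0821 mA, and β·I_B = 6.57 mA > I_C, confirming saturation.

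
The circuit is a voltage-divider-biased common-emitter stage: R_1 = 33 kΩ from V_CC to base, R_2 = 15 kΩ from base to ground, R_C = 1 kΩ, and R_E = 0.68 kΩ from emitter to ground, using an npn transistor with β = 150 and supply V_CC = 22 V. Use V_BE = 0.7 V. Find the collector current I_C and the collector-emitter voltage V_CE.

I_C ≈ 8.2 mA, V_CE ≈ 8.2 V

Thevenize the base divider: V_Th = V_CC·R_2/(R_1+R_2) = 22×15/48 = 6.88 V, R_Th = R_1‖R_2 = 10.3 kΩ.
Base-emitter loop: V_Th = I_B·R_Th + V_BE + (β+1)I_B·R_E, so I_B = (6.88 − 0.7) / (10.3 + 151×0.68) = 0.0546 mA.
I_C = β·I_B = 150×0.0546 = 8.2 mA, and I_E = (β+1)I_B = 8.25 mA.
V_CE = V_CC − I_C·R_C − I_E·R_E = 22 − 8.2×1 − 8.25×0.68 = 8.19 V.
V_CE = 8.19 V > 0.2 V confirms active-region operation.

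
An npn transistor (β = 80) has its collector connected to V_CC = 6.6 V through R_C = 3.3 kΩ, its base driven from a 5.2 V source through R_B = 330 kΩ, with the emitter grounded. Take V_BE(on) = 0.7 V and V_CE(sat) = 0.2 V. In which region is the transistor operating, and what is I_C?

Assume active. Base-emitter loop: I_B = (V_BB − V_BE)/R_B = (5.2 − 0.7)/330 = 0.0136 mA.
I_C = β·I_B = 80×0.0136 = 1.09 mA.
V_CE = V_CC − I_C·R_C = 6.6 − 1.09×3.3 = 3 V > V_CE(sat), so the active-region assumption holds.

active; I_C ≈ 1.1 mA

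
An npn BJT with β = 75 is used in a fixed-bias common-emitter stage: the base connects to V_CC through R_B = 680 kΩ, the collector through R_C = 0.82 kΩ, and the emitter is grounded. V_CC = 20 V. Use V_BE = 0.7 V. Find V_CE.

Base loop: V_CC = I_B·R_B + V_BE, so I_B = (20 − 0.7)/680 kΩ = 0.0284 mA.
In the active region I_C = β·I_B = 75 × 0.0284 = 2.13 mA.
Collector loop: V_CE = V_CC − I_C·R_C = 20 − 2.13×0.82 = 18.3 V.
Since V_CE = 18.3 V > V_CE(sat) ≈ 0.2 V, the transistor is in the active region as assumed.

V_CE ≈ 18 V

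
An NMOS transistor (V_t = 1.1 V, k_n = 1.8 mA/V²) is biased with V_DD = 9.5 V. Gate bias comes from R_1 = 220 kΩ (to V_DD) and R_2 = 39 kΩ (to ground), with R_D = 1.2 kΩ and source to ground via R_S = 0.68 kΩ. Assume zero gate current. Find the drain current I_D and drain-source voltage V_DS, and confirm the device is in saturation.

V_G = V_DD·R_2/(R_1+R_2) = 9.5×39/259 = 1.43 V.
Assume saturation: I_D = (k_n/2)(V_GS − V_t)² with V_GS = V_G − I_D·R_S = 1.43 − 0.68·I_D.
Substituting gives 0.416·I_D² − 1.4·I_D + 0.0983 = 0, with roots I_D = 0.0715 or 3.3 mA.
The root I_D = 3.3 mA gives V_GS = -0.816 V ≤ V_t, so take I_D = 0.0715 mA.
Then V_GS = 1.38 V and V_DS = V_DD − I_D(R_D+R_S) = 9.5 − 0.0715×1.88 = 9.37 V.
Saturation requires V_DS ≥ V_GS − V_t = 0.282 V; 9.37 ≥ 0.282 ✓.

I_D ≈ 0.072 mA, V_DS ≈ 9.4 V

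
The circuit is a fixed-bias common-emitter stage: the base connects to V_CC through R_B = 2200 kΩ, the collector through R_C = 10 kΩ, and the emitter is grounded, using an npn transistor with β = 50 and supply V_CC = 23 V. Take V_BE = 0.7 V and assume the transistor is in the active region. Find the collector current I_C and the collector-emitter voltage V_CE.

Base loop: V_CC = I_B·R_B + V_BE, so I_B = (23 − 0.7)/2200 kΩ = 0.0101 mA.
In the active region I_C = β·I_B = 50 × 0.0101 = 0.507 mA.
Collector loop: V_CE = V_CC − I_C·R_C = 23 − 0.507×10 = 17.9 V.
Since V_CE = 17.9 V > V_CE(sat) ≈ 0.2 V, the transistor is in the active region as assumed.

I_C ≈ 0.51 mA, V_CE ≈ 18 V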